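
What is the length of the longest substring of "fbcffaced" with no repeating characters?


Input: "fbcffaced"
Sliding window (track last position of each char):
  Position 0 ('f'): window [0,0] length 1 -- new best
  Position 1 ('b'): window [0,1] length 2 -- new best
  Position 2 ('c'): window [0,2] length 3 -- new best
  Position 3 ('f'): repeat (last at 0), move window start to 1
  Position 3 ('f'): window [1,3] length 3
  Position 4 ('f'): repeat (last at 3), move window start to 4
  Position 4 ('f'): window [4,4] length 1
  Position 5 ('a'): window [4,5] length 2
  Position 6 ('c'): window [4,6] length 3
  Position 7 ('e'): window [4,7] length 4 -- new best
  Position 8 ('d'): window [4,8] length 5 -- new best
Longest substring with no repeats: "faced" with length 5

5


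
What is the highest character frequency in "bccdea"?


Input: bccdea
Character counts:
  'a': 1
  'b': 1
  'c': 2
  'd': 1
  'e': 1
Maximum frequency: 2

2


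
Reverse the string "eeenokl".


Input: eeenokl
Reading characters right to left:
  Position 6: 'l'
  Position 5: 'k'
  Position 4: 'o'
  Position 3: 'n'
  Position 2: 'e'
  Position 1: 'e'
  Position 0: 'e'
Reversed: lkoneee

lkoneee


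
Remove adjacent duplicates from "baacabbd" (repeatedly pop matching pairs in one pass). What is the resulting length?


Input: baacabbd
Stack-based adjacent duplicate removal:
  Read 'b': push. Stack: b
  Read 'a': push. Stack: ba
  Read 'a': matches stack top 'a' => pop. Stack: b
  Read 'c': push. Stack: bc
  Read 'a': push. Stack: bca
  Read 'b': push. Stack: bcab
  Read 'b': matches stack top 'b' => pop. Stack: bca
  Read 'd': push. Stack: bcad
Final stack: "bcad" (length 4)

4


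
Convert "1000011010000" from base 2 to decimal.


Input: "1000011010000" in base 2
Positional expansion:
  Digit '1' (value 1) x 2^12 = 4096
  Digit '0' (value 0) x 2^11 = 0
  Digit '0' (value 0) x 2^10 = 0
  Digit '0' (value 0) x 2^9 = 0
  Digit '0' (value 0) x 2^8 = 0
  Digit '1' (value 1) x 2^7 = 128
  Digit '1' (value 1) x 2^6 = 64
  Digit '0' (value 0) x 2^5 = 0
  Digit '1' (value 1) x 2^4 = 16
  Digit '0' (value 0) x 2^3 = 0
  Digit '0' (value 0) x 2^2 = 0
  Digit '0' (value 0) x 2^1 = 0
  Digit '0' (value 0) x 2^0 = 0
Sum = 4304

4304


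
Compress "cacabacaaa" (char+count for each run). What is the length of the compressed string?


Input: cacabacaaa
Runs:
  'c' x 1 => "c1"
  'a' x 1 => "a1"
  'c' x 1 => "c1"
  'a' x 1 => "a1"
  'b' x 1 => "b1"
  'a' x 1 => "a1"
  'c' x 1 => "c1"
  'a' x 3 => "a3"
Compressed: "c1a1c1a1b1a1c1a3"
Compressed length: 16

16


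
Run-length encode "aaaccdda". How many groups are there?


Input: aaaccdda
Scanning for consecutive runs:
  Group 1: 'a' x 3 (positions 0-2)
  Group 2: 'c' x 2 (positions 3-4)
  Group 3: 'd' x 2 (positions 5-6)
  Group 4: 'a' x 1 (positions 7-7)
Total groups: 4

4


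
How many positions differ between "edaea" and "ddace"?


Comparing "edaea" and "ddace" position by position:
  Position 0: 'e' vs 'd' => DIFFER
  Position 1: 'd' vs 'd' => same
  Position 2: 'a' vs 'a' => same
  Position 3: 'e' vs 'c' => DIFFER
  Position 4: 'a' vs 'e' => DIFFER
Positions that differ: 3

3


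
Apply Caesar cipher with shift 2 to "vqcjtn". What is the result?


Caesar cipher: shift "vqcjtn" by 2
  'v' (pos 21) + 2 = pos 23 = 'x'
  'q' (pos 16) + 2 = pos 18 = 's'
  'c' (pos 2) + 2 = pos 4 = 'e'
  'j' (pos 9) + 2 = pos 11 = 'l'
  't' (pos 19) + 2 = pos 21 = 'v'
  'n' (pos 13) + 2 = pos 15 = 'p'
Result: xselvp

xselvp


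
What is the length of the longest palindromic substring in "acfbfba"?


Input: "acfbfba"
Checking substrings for palindromes:
  [2:5] "fbf" (len 3) => palindrome
  [3:6] "bfb" (len 3) => palindrome
Longest palindromic substring: "fbf" with length 3

3


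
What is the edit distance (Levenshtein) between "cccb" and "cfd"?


Computing edit distance: "cccb" -> "cfd"
DP table:
           c    f    d
      0    1    2    3
  c   1    0    1    2
  c   2    1    1    2
  c   3    2    2    2
  b   4    3    3    3
Edit distance = dp[4][3] = 3

3


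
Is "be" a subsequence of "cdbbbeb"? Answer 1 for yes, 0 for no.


Check if "be" is a subsequence of "cdbbbeb"
Greedy scan:
  Position 0 ('c'): no match needed
  Position 1 ('d'): no match needed
  Position 2 ('b'): matches sub[0] = 'b'
  Position 3 ('b'): no match needed
  Position 4 ('b'): no match needed
  Position 5 ('e'): matches sub[1] = 'e'
  Position 6 ('b'): no match needed
All 2 characters matched => is a subsequence

1


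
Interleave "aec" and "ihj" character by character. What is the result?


Interleaving "aec" and "ihj":
  Position 0: 'a' from first, 'i' from second => "ai"
  Position 1: 'e' from first, 'h' from second => "eh"
  Position 2: 'c' from first, 'j' from second => "cj"
Result: aiehcj

aiehcj


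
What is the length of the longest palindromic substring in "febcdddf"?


Input: "febcdddf"
Checking substrings for palindromes:
  [4:7] "ddd" (len 3) => palindrome
  [4:6] "dd" (len 2) => palindrome
  [5:7] "dd" (len 2) => palindrome
Longest palindromic substring: "ddd" with length 3

3


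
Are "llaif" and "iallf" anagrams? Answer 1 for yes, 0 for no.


Strings: "llaif", "iallf"
Sorted first:  afill
Sorted second: afill
Sorted forms match => anagrams

1


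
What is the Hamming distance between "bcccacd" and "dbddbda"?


Comparing "bcccacd" and "dbddbda" position by position:
  Position 0: 'b' vs 'd' => differ
  Position 1: 'c' vs 'b' => differ
  Position 2: 'c' vs 'd' => differ
  Position 3: 'c' vs 'd' => differ
  Position 4: 'a' vs 'b' => differ
  Position 5: 'c' vs 'd' => differ
  Position 6: 'd' vs 'a' => differ
Total differences (Hamming distance): 7

7


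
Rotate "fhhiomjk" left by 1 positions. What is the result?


Input: "fhhiomjk", rotate left by 1
First 1 characters: "f"
Remaining characters: "hhiomjk"
Concatenate remaining + first: "hhiomjk" + "f" = "hhiomjkf"

hhiomjkf


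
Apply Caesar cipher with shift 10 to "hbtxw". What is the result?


Caesar cipher: shift "hbtxw" by 10
  'h' (pos 7) + 10 = pos 17 = 'r'
  'b' (pos 1) + 10 = pos 11 = 'l'
  't' (pos 19) + 10 = pos 3 = 'd'
  'x' (pos 23) + 10 = pos 7 = 'h'
  'w' (pos 22) + 10 = pos 6 = 'g'
Result: rldhg

rldhg


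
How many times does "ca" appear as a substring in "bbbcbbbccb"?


Searching for "ca" in "bbbcbbbccb"
Scanning each position:
  Position 0: "bb" => no
  Position 1: "bb" => no
  Position 2: "bc" => no
  Position 3: "cb" => no
  Position 4: "bb" => no
  Position 5: "bb" => no
  Position 6: "bc" => no
  Position 7: "cc" => no
  Position 8: "cb" => no
Total occurrences: 0

0


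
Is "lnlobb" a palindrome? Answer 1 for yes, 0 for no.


Input: lnlobb
Reversed: bbolnl
  Compare pos 0 ('l') with pos 5 ('b'): MISMATCH
  Compare pos 1 ('n') with pos 4 ('b'): MISMATCH
  Compare pos 2 ('l') with pos 3 ('o'): MISMATCH
Result: not a palindrome

0


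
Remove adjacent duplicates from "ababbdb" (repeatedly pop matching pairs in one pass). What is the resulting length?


Input: ababbdb
Stack-based adjacent duplicate removal:
  Read 'a': push. Stack: a
  Read 'b': push. Stack: ab
  Read 'a': push. Stack: aba
  Read 'b': push. Stack: abab
  Read 'b': matches stack top 'b' => pop. Stack: aba
  Read 'd': push. Stack: abad
  Read 'b': push. Stack: abadb
Final stack: "abadb" (length 5)

5


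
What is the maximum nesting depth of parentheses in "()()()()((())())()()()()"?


Input: "()()()()((())())()()()()"
Tracking depth:
  Position 0 '(': depth becomes 1
  Position 1 ')': depth becomes 0
  Position 2 '(': depth becomes 1
  Position 3 ')': depth becomes 0
  Position 4 '(': depth becomes 1
  Position 5 ')': depth becomes 0
  Position 6 '(': depth becomes 1
  Position 7 ')': depth becomes 0
  Position 8 '(': depth becomes 1
  Position 9 '(': depth becomes 2
  Position 10 '(': depth becomes 3
  Position 11 ')': depth becomes 2
  Position 12 ')': depth becomes 1
  Position 13 '(': depth becomes 2
  Position 14 ')': depth becomes 1
  Position 15 ')': depth becomes 0
  Position 16 '(': depth becomes 1
  Position 17 ')': depth becomes 0
  Position 18 '(': depth becomes 1
  Position 19 ')': depth becomes 0
  Position 20 '(': depth becomes 1
  Position 21 ')': depth becomes 0
  Position 22 '(': depth becomes 1
  Position 23 ')': depth becomes 0
Maximum depth reached: 3

3


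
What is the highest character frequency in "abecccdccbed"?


Input: abecccdccbed
Character counts:
  'a': 1
  'b': 2
  'c': 5
  'd': 2
  'e': 2
Maximum frequency: 5

5


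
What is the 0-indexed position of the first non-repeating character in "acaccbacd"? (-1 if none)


Input: acaccbacd
Character frequencies:
  'a': 3
  'b': 1
  'c': 4
  'd': 1
Scanning left to right for freq == 1:
  Position 0 ('a'): freq=3, skip
  Position 1 ('c'): freq=4, skip
  Position 2 ('a'): freq=3, skip
  Position 3 ('c'): freq=4, skip
  Position 4 ('c'): freq=4, skip
  Position 5 ('b'): unique! => answer = 5

5


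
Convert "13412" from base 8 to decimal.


Input: "13412" in base 8
Positional expansion:
  Digit '1' (value 1) x 8^4 = 4096
  Digit '3' (value 3) x 8^3 = 1536
  Digit '4' (value 4) x 8^2 = 256
  Digit '1' (value 1) x 8^1 = 8
  Digit '2' (value 2) x 8^0 = 2
Sum = 5898

5898


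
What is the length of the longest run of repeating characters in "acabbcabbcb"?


Input: "acabbcabbcb"
Scanning for longest run:
  Position 1 ('c'): new char, reset run to 1
  Position 2 ('a'): new char, reset run to 1
  Position 3 ('b'): new char, reset run to 1
  Position 4 ('b'): continues run of 'b', length=2
  Position 5 ('c'): new char, reset run to 1
  Position 6 ('a'): new char, reset run to 1
  Position 7 ('b'): new char, reset run to 1
  Position 8 ('b'): continues run of 'b', length=2
  Position 9 ('c'): new char, reset run to 1
  Position 10 ('b'): new char, reset run to 1
Longest run: 'b' with length 2

2


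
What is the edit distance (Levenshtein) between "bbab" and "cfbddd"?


Computing edit distance: "bbab" -> "cfbddd"
DP table:
           c    f    b    d    d    d
      0    1    2    3    4    5    6
  b   1    1    2    2    3    4    5
  b   2    2    2    2    3    4    5
  a   3    3    3    3    3    4    5
  b   4    4    4    3    4    4    5
Edit distance = dp[4][6] = 5

5


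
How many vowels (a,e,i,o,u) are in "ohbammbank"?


Input: ohbammbank
Checking each character:
  'o' at position 0: vowel (running total: 1)
  'h' at position 1: consonant
  'b' at position 2: consonant
  'a' at position 3: vowel (running total: 2)
  'm' at position 4: consonant
  'm' at position 5: consonant
  'b' at position 6: consonant
  'a' at position 7: vowel (running total: 3)
  'n' at position 8: consonant
  'k' at position 9: consonant
Total vowels: 3

3


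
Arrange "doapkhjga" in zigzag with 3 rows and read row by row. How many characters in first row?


Zigzag "doapkhjga" into 3 rows:
Placing characters:
  'd' => row 0
  'o' => row 1
  'a' => row 2
  'p' => row 1
  'k' => row 0
  'h' => row 1
  'j' => row 2
  'g' => row 1
  'a' => row 0
Rows:
  Row 0: "dka"
  Row 1: "ophg"
  Row 2: "aj"
First row length: 3

3


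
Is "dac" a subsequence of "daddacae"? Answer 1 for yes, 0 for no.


Check if "dac" is a subsequence of "daddacae"
Greedy scan:
  Position 0 ('d'): matches sub[0] = 'd'
  Position 1 ('a'): matches sub[1] = 'a'
  Position 2 ('d'): no match needed
  Position 3 ('d'): no match needed
  Position 4 ('a'): no match needed
  Position 5 ('c'): matches sub[2] = 'c'
  Position 6 ('a'): no match needed
  Position 7 ('e'): no match needed
All 3 characters matched => is a subsequence

1


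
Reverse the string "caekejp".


Input: caekejp
Reading characters right to left:
  Position 6: 'p'
  Position 5: 'j'
  Position 4: 'e'
  Position 3: 'k'
  Position 2: 'e'
  Position 1: 'a'
  Position 0: 'c'
Reversed: pjekeac

pjekeac


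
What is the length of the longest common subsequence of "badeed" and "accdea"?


LCS of "badeed" and "accdea"
DP table:
           a    c    c    d    e    a
      0    0    0    0    0    0    0
  b   0    0    0    0    0    0    0
  a   0    1    1    1    1    1    1
  d   0    1    1    1    2    2    2
  e   0    1    1    1    2    3    3
  e   0    1    1    1    2    3    3
  d   0    1    1    1    2    3    3
LCS length = dp[6][6] = 3

3


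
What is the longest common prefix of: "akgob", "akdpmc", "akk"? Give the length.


Words: akgob, akdpmc, akk
  Position 0: all 'a' => match
  Position 1: all 'k' => match
  Position 2: ('g', 'd', 'k') => mismatch, stop
LCP = "ak" (length 2)

2


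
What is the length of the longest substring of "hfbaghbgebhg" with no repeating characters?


Input: "hfbaghbgebhg"
Sliding window (track last position of each char):
  Position 0 ('h'): window [0,0] length 1 -- new best
  Position 1 ('f'): window [0,1] length 2 -- new best
  Position 2 ('b'): window [0,2] length 3 -- new best
  Position 3 ('a'): window [0,3] length 4 -- new best
  Position 4 ('g'): window [0,4] length 5 -- new best
  Position 5 ('h'): repeat (last at 0), move window start to 1
  Position 5 ('h'): window [1,5] length 5
  Position 6 ('b'): repeat (last at 2), move window start to 3
  Position 6 ('b'): window [3,6] length 4
  Position 7 ('g'): repeat (last at 4), move window start to 5
  Position 7 ('g'): window [5,7] length 3
  Position 8 ('e'): window [5,8] length 4
  Position 9 ('b'): repeat (last at 6), move window start to 7
  Position 9 ('b'): window [7,9] length 3
  Position 10 ('h'): window [7,10] length 4
  Position 11 ('g'): repeat (last at 7), move window start to 8
  Position 11 ('g'): window [8,11] length 4
Longest substring with no repeats: "hfbag" with length 5

5


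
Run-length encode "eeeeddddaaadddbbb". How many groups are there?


Input: eeeeddddaaadddbbb
Scanning for consecutive runs:
  Group 1: 'e' x 4 (positions 0-3)
  Group 2: 'd' x 4 (positions 4-7)
  Group 3: 'a' x 3 (positions 8-10)
  Group 4: 'd' x 3 (positions 11-13)
  Group 5: 'b' x 3 (positions 14-16)
Total groups: 5

5


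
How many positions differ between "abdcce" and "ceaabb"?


Comparing "abdcce" and "ceaabb" position by position:
  Position 0: 'a' vs 'c' => DIFFER
  Position 1: 'b' vs 'e' => DIFFER
  Position 2: 'd' vs 'a' => DIFFER
  Position 3: 'c' vs 'a' => DIFFER
  Position 4: 'c' vs 'b' => DIFFER
  Position 5: 'e' vs 'b' => DIFFER
Positions that differ: 6

6


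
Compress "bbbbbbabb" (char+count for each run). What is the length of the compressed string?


Input: bbbbbbabb
Runs:
  'b' x 6 => "b6"
  'a' x 1 => "a1"
  'b' x 2 => "b2"
Compressed: "b6a1b2"
Compressed length: 6

6


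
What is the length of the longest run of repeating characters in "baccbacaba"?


Input: "baccbacaba"
Scanning for longest run:
  Position 1 ('a'): new char, reset run to 1
  Position 2 ('c'): new char, reset run to 1
  Position 3 ('c'): continues run of 'c', length=2
  Position 4 ('b'): new char, reset run to 1
  Position 5 ('a'): new char, reset run to 1
  Position 6 ('c'): new char, reset run to 1
  Position 7 ('a'): new char, reset run to 1
  Position 8 ('b'): new char, reset run to 1
  Position 9 ('a'): new char, reset run to 1
Longest run: 'c' with length 2

2


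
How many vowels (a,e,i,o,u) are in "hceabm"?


Input: hceabm
Checking each character:
  'h' at position 0: consonant
  'c' at position 1: consonant
  'e' at position 2: vowel (running total: 1)
  'a' at position 3: vowel (running total: 2)
  'b' at position 4: consonant
  'm' at position 5: consonant
Total vowels: 2

2


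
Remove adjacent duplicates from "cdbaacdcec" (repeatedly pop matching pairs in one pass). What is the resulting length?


Input: cdbaacdcec
Stack-based adjacent duplicate removal:
  Read 'c': push. Stack: c
  Read 'd': push. Stack: cd
  Read 'b': push. Stack: cdb
  Read 'a': push. Stack: cdba
  Read 'a': matches stack top 'a' => pop. Stack: cdb
  Read 'c': push. Stack: cdbc
  Read 'd': push. Stack: cdbcd
  Read 'c': push. Stack: cdbcdc
  Read 'e': push. Stack: cdbcdce
  Read 'c': push. Stack: cdbcdcec
Final stack: "cdbcdcec" (length 8)

8


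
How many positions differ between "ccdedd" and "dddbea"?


Comparing "ccdedd" and "dddbea" position by position:
  Position 0: 'c' vs 'd' => DIFFER
  Position 1: 'c' vs 'd' => DIFFER
  Position 2: 'd' vs 'd' => same
  Position 3: 'e' vs 'b' => DIFFER
  Position 4: 'd' vs 'e' => DIFFER
  Position 5: 'd' vs 'a' => DIFFER
Positions that differ: 5

5


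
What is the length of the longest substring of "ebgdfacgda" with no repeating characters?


Input: "ebgdfacgda"
Sliding window (track last position of each char):
  Position 0 ('e'): window [0,0] length 1 -- new best
  Position 1 ('b'): window [0,1] length 2 -- new best
  Position 2 ('g'): window [0,2] length 3 -- new best
  Position 3 ('d'): window [0,3] length 4 -- new best
  Position 4 ('f'): window [0,4] length 5 -- new best
  Position 5 ('a'): window [0,5] length 6 -- new best
  Position 6 ('c'): window [0,6] length 7 -- new best
  Position 7 ('g'): repeat (last at 2), move window start to 3
  Position 7 ('g'): window [3,7] length 5
  Position 8 ('d'): repeat (last at 3), move window start to 4
  Position 8 ('d'): window [4,8] length 5
  Position 9 ('a'): repeat (last at 5), move window start to 6
  Position 9 ('a'): window [6,9] length 4
Longest substring with no repeats: "ebgdfac" with length 7

7


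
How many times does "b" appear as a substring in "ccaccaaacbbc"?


Searching for "b" in "ccaccaaacbbc"
Scanning each position:
  Position 0: "c" => no
  Position 1: "c" => no
  Position 2: "a" => no
  Position 3: "c" => no
  Position 4: "c" => no
  Position 5: "a" => no
  Position 6: "a" => no
  Position 7: "a" => no
  Position 8: "c" => no
  Position 9: "b" => MATCH
  Position 10: "b" => MATCH
  Position 11: "c" => no
Total occurrences: 2

2


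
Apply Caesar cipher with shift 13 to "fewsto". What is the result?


Caesar cipher: shift "fewsto" by 13
  'f' (pos 5) + 13 = pos 18 = 's'
  'e' (pos 4) + 13 = pos 17 = 'r'
  'w' (pos 22) + 13 = pos 9 = 'j'
  's' (pos 18) + 13 = pos 5 = 'f'
  't' (pos 19) + 13 = pos 6 = 'g'
  'o' (pos 14) + 13 = pos 1 = 'b'
Result: srjfgb

srjfgb


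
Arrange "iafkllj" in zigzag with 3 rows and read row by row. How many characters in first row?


Zigzag "iafkllj" into 3 rows:
Placing characters:
  'i' => row 0
  'a' => row 1
  'f' => row 2
  'k' => row 1
  'l' => row 0
  'l' => row 1
  'j' => row 2
Rows:
  Row 0: "il"
  Row 1: "akl"
  Row 2: "fj"
First row length: 2

2


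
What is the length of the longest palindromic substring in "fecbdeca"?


Input: "fecbdeca"
Checking substrings for palindromes:
  No multi-char palindromic substrings found
Longest palindromic substring: "f" with length 1

1


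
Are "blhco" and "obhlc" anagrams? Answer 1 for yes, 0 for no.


Strings: "blhco", "obhlc"
Sorted first:  bchlo
Sorted second: bchlo
Sorted forms match => anagrams

1


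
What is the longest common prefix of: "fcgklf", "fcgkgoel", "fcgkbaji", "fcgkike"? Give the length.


Words: fcgklf, fcgkgoel, fcgkbaji, fcgkike
  Position 0: all 'f' => match
  Position 1: all 'c' => match
  Position 2: all 'g' => match
  Position 3: all 'k' => match
  Position 4: ('l', 'g', 'b', 'i') => mismatch, stop
LCP = "fcgk" (length 4)

4


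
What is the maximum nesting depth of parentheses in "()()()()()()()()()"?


Input: "()()()()()()()()()"
Tracking depth:
  Position 0 '(': depth becomes 1
  Position 1 ')': depth becomes 0
  Position 2 '(': depth becomes 1
  Position 3 ')': depth becomes 0
  Position 4 '(': depth becomes 1
  Position 5 ')': depth becomes 0
  Position 6 '(': depth becomes 1
  Position 7 ')': depth becomes 0
  Position 8 '(': depth becomes 1
  Position 9 ')': depth becomes 0
  Position 10 '(': depth becomes 1
  Position 11 ')': depth becomes 0
  Position 12 '(': depth becomes 1
  Position 13 ')': depth becomes 0
  Position 14 '(': depth becomes 1
  Position 15 ')': depth becomes 0
  Position 16 '(': depth becomes 1
  Position 17 ')': depth becomes 0
Maximum depth reached: 1

1


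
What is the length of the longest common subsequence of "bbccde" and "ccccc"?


LCS of "bbccde" and "ccccc"
DP table:
           c    c    c    c    c
      0    0    0    0    0    0
  b   0    0    0    0    0    0
  b   0    0    0    0    0    0
  c   0    1    1    1    1    1
  c   0    1    2    2    2    2
  d   0    1    2    2    2    2
  e   0    1    2    2    2    2
LCS length = dp[6][5] = 2

2


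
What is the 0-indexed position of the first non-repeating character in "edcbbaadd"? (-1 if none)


Input: edcbbaadd
Character frequencies:
  'a': 2
  'b': 2
  'c': 1
  'd': 3
  'e': 1
Scanning left to right for freq == 1:
  Position 0 ('e'): unique! => answer = 0

0


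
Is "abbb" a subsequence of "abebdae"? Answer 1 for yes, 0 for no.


Check if "abbb" is a subsequence of "abebdae"
Greedy scan:
  Position 0 ('a'): matches sub[0] = 'a'
  Position 1 ('b'): matches sub[1] = 'b'
  Position 2 ('e'): no match needed
  Position 3 ('b'): matches sub[2] = 'b'
  Position 4 ('d'): no match needed
  Position 5 ('a'): no match needed
  Position 6 ('e'): no match needed
Only matched 3/4 characters => not a subsequence

0


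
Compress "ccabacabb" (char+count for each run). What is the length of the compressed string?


Input: ccabacabb
Runs:
  'c' x 2 => "c2"
  'a' x 1 => "a1"
  'b' x 1 => "b1"
  'a' x 1 => "a1"
  'c' x 1 => "c1"
  'a' x 1 => "a1"
  'b' x 2 => "b2"
Compressed: "c2a1b1a1c1a1b2"
Compressed length: 14

14


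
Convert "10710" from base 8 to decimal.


Input: "10710" in base 8
Positional expansion:
  Digit '1' (value 1) x 8^4 = 4096
  Digit '0' (value 0) x 8^3 = 0
  Digit '7' (value 7) x 8^2 = 448
  Digit '1' (value 1) x 8^1 = 8
  Digit '0' (value 0) x 8^0 = 0
Sum = 4552

4552


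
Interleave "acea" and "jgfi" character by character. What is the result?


Interleaving "acea" and "jgfi":
  Position 0: 'a' from first, 'j' from second => "aj"
  Position 1: 'c' from first, 'g' from second => "cg"
  Position 2: 'e' from first, 'f' from second => "ef"
  Position 3: 'a' from first, 'i' from second => "ai"
Result: ajcgefai

ajcgefai


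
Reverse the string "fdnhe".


Input: fdnhe
Reading characters right to left:
  Position 4: 'e'
  Position 3: 'h'
  Position 2: 'n'
  Position 1: 'd'
  Position 0: 'f'
Reversed: ehndf

ehndf


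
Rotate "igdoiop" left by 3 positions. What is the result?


Input: "igdoiop", rotate left by 3
First 3 characters: "igd"
Remaining characters: "oiop"
Concatenate remaining + first: "oiop" + "igd" = "oiopigd"

oiopigd


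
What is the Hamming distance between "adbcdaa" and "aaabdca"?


Comparing "adbcdaa" and "aaabdca" position by position:
  Position 0: 'a' vs 'a' => same
  Position 1: 'd' vs 'a' => differ
  Position 2: 'b' vs 'a' => differ
  Position 3: 'c' vs 'b' => differ
  Position 4: 'd' vs 'd' => same
  Position 5: 'a' vs 'c' => differ
  Position 6: 'a' vs 'a' => same
Total differences (Hamming distance): 4

4


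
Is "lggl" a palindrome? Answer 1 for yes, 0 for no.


Input: lggl
Reversed: lggl
  Compare pos 0 ('l') with pos 3 ('l'): match
  Compare pos 1 ('g') with pos 2 ('g'): match
Result: palindrome

1


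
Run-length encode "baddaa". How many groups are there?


Input: baddaa
Scanning for consecutive runs:
  Group 1: 'b' x 1 (positions 0-0)
  Group 2: 'a' x 1 (positions 1-1)
  Group 3: 'd' x 2 (positions 2-3)
  Group 4: 'a' x 2 (positions 4-5)
Total groups: 4

4


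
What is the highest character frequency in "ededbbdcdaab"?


Input: ededbbdcdaab
Character counts:
  'a': 2
  'b': 3
  'c': 1
  'd': 4
  'e': 2
Maximum frequency: 4

4


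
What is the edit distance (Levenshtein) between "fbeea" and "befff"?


Computing edit distance: "fbeea" -> "befff"
DP table:
           b    e    f    f    f
      0    1    2    3    4    5
  f   1    1    2    2    3    4
  b   2    1    2    3    3    4
  e   3    2    1    2    3    4
  e   4    3    2    2    3    4
  a   5    4    3    3    3    4
Edit distance = dp[5][5] = 4

4


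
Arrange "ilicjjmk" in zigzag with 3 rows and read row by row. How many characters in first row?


Zigzag "ilicjjmk" into 3 rows:
Placing characters:
  'i' => row 0
  'l' => row 1
  'i' => row 2
  'c' => row 1
  'j' => row 0
  'j' => row 1
  'm' => row 2
  'k' => row 1
Rows:
  Row 0: "ij"
  Row 1: "lcjk"
  Row 2: "im"
First row length: 2

2


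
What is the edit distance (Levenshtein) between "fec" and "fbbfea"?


Computing edit distance: "fec" -> "fbbfea"
DP table:
           f    b    b    f    e    a
      0    1    2    3    4    5    6
  f   1    0    1    2    3    4    5
  e   2    1    1    2    3    3    4
  c   3    2    2    2    3    4    4
Edit distance = dp[3][6] = 4

4


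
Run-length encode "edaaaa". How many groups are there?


Input: edaaaa
Scanning for consecutive runs:
  Group 1: 'e' x 1 (positions 0-0)
  Group 2: 'd' x 1 (positions 1-1)
  Group 3: 'a' x 4 (positions 2-5)
Total groups: 3

3


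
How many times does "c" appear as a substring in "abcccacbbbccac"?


Searching for "c" in "abcccacbbbccac"
Scanning each position:
  Position 0: "a" => no
  Position 1: "b" => no
  Position 2: "c" => MATCH
  Position 3: "c" => MATCH
  Position 4: "c" => MATCH
  Position 5: "a" => no
  Position 6: "c" => MATCH
  Position 7: "b" => no
  Position 8: "b" => no
  Position 9: "b" => no
  Position 10: "c" => MATCH
  Position 11: "c" => MATCH
  Position 12: "a" => no
  Position 13: "c" => MATCH
Total occurrences: 7

7


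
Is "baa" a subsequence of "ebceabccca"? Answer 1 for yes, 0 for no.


Check if "baa" is a subsequence of "ebceabccca"
Greedy scan:
  Position 0 ('e'): no match needed
  Position 1 ('b'): matches sub[0] = 'b'
  Position 2 ('c'): no match needed
  Position 3 ('e'): no match needed
  Position 4 ('a'): matches sub[1] = 'a'
  Position 5 ('b'): no match needed
  Position 6 ('c'): no match needed
  Position 7 ('c'): no match needed
  Position 8 ('c'): no match needed
  Position 9 ('a'): matches sub[2] = 'a'
All 3 characters matched => is a subsequence

1


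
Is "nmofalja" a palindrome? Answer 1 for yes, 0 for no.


Input: nmofalja
Reversed: ajlafomn
  Compare pos 0 ('n') with pos 7 ('a'): MISMATCH
  Compare pos 1 ('m') with pos 6 ('j'): MISMATCH
  Compare pos 2 ('o') with pos 5 ('l'): MISMATCH
  Compare pos 3 ('f') with pos 4 ('a'): MISMATCH
Result: not a palindrome

0


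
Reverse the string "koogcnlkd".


Input: koogcnlkd
Reading characters right to left:
  Position 8: 'd'
  Position 7: 'k'
  Position 6: 'l'
  Position 5: 'n'
  Position 4: 'c'
  Position 3: 'g'
  Position 2: 'o'
  Position 1: 'o'
  Position 0: 'k'
Reversed: dklncgook

dklncgook


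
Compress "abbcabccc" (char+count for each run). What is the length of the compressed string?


Input: abbcabccc
Runs:
  'a' x 1 => "a1"
  'b' x 2 => "b2"
  'c' x 1 => "c1"
  'a' x 1 => "a1"
  'b' x 1 => "b1"
  'c' x 3 => "c3"
Compressed: "a1b2c1a1b1c3"
Compressed length: 12

12


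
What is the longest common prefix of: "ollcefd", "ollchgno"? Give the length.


Words: ollcefd, ollchgno
  Position 0: all 'o' => match
  Position 1: all 'l' => match
  Position 2: all 'l' => match
  Position 3: all 'c' => match
  Position 4: ('e', 'h') => mismatch, stop
LCP = "ollc" (length 4)

4


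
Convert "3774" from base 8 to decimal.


Input: "3774" in base 8
Positional expansion:
  Digit '3' (value 3) x 8^3 = 1536
  Digit '7' (value 7) x 8^2 = 448
  Digit '7' (value 7) x 8^1 = 56
  Digit '4' (value 4) x 8^0 = 4
Sum = 2044

2044


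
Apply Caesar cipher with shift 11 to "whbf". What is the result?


Caesar cipher: shift "whbf" by 11
  'w' (pos 22) + 11 = pos 7 = 'h'
  'h' (pos 7) + 11 = pos 18 = 's'
  'b' (pos 1) + 11 = pos 12 = 'm'
  'f' (pos 5) + 11 = pos 16 = 'q'
Result: hsmq

hsmq


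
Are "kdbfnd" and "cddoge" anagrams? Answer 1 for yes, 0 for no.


Strings: "kdbfnd", "cddoge"
Sorted first:  bddfkn
Sorted second: cddego
Differ at position 0: 'b' vs 'c' => not anagrams

0


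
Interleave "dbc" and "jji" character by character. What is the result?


Interleaving "dbc" and "jji":
  Position 0: 'd' from first, 'j' from second => "dj"
  Position 1: 'b' from first, 'j' from second => "bj"
  Position 2: 'c' from first, 'i' from second => "ci"
Result: djbjci

djbjci


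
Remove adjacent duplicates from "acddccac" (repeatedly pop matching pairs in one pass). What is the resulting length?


Input: acddccac
Stack-based adjacent duplicate removal:
  Read 'a': push. Stack: a
  Read 'c': push. Stack: ac
  Read 'd': push. Stack: acd
  Read 'd': matches stack top 'd' => pop. Stack: ac
  Read 'c': matches stack top 'c' => pop. Stack: a
  Read 'c': push. Stack: ac
  Read 'a': push. Stack: aca
  Read 'c': push. Stack: acac
Final stack: "acac" (length 4)

4


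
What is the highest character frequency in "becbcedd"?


Input: becbcedd
Character counts:
  'b': 2
  'c': 2
  'd': 2
  'e': 2
Maximum frequency: 2

2


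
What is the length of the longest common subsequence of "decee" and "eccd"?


LCS of "decee" and "eccd"
DP table:
           e    c    c    d
      0    0    0    0    0
  d   0    0    0    0    1
  e   0    1    1    1    1
  c   0    1    2    2    2
  e   0    1    2    2    2
  e   0    1    2    2    2
LCS length = dp[5][4] = 2

2


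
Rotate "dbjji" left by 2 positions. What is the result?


Input: "dbjji", rotate left by 2
First 2 characters: "db"
Remaining characters: "jji"
Concatenate remaining + first: "jji" + "db" = "jjidb"

jjidb


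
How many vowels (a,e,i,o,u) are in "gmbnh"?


Input: gmbnh
Checking each character:
  'g' at position 0: consonant
  'm' at position 1: consonant
  'b' at position 2: consonant
  'n' at position 3: consonant
  'h' at position 4: consonant
Total vowels: 0

0


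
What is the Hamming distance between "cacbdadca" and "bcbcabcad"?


Comparing "cacbdadca" and "bcbcabcad" position by position:
  Position 0: 'c' vs 'b' => differ
  Position 1: 'a' vs 'c' => differ
  Position 2: 'c' vs 'b' => differ
  Position 3: 'b' vs 'c' => differ
  Position 4: 'd' vs 'a' => differ
  Position 5: 'a' vs 'b' => differ
  Position 6: 'd' vs 'c' => differ
  Position 7: 'c' vs 'a' => differ
  Position 8: 'a' vs 'd' => differ
Total differences (Hamming distance): 9

9


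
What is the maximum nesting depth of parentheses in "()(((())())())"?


Input: "()(((())())())"
Tracking depth:
  Position 0 '(': depth becomes 1
  Position 1 ')': depth becomes 0
  Position 2 '(': depth becomes 1
  Position 3 '(': depth becomes 2
  Position 4 '(': depth becomes 3
  Position 5 '(': depth becomes 4
  Position 6 ')': depth becomes 3
  Position 7 ')': depth becomes 2
  Position 8 '(': depth becomes 3
  Position 9 ')': depth becomes 2
  Position 10 ')': depth becomes 1
  Position 11 '(': depth becomes 2
  Position 12 ')': depth becomes 1
  Position 13 ')': depth becomes 0
Maximum depth reached: 4

4


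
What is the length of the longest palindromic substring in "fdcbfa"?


Input: "fdcbfa"
Checking substrings for palindromes:
  No multi-char palindromic substrings found
Longest palindromic substring: "f" with length 1

1


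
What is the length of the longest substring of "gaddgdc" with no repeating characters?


Input: "gaddgdc"
Sliding window (track last position of each char):
  Position 0 ('g'): window [0,0] length 1 -- new best
  Position 1 ('a'): window [0,1] length 2 -- new best
  Position 2 ('d'): window [0,2] length 3 -- new best
  Position 3 ('d'): repeat (last at 2), move window start to 3
  Position 3 ('d'): window [3,3] length 1
  Position 4 ('g'): window [3,4] length 2
  Position 5 ('d'): repeat (last at 3), move window start to 4
  Position 5 ('d'): window [4,5] length 2
  Position 6 ('c'): window [4,6] length 3
Longest substring with no repeats: "gad" with length 3

3


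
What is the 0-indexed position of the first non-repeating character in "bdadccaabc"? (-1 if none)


Input: bdadccaabc
Character frequencies:
  'a': 3
  'b': 2
  'c': 3
  'd': 2
Scanning left to right for freq == 1:
  Position 0 ('b'): freq=2, skip
  Position 1 ('d'): freq=2, skip
  Position 2 ('a'): freq=3, skip
  Position 3 ('d'): freq=2, skip
  Position 4 ('c'): freq=3, skip
  Position 5 ('c'): freq=3, skip
  Position 6 ('a'): freq=3, skip
  Position 7 ('a'): freq=3, skip
  Position 8 ('b'): freq=2, skip
  Position 9 ('c'): freq=3, skip
  No unique character found => answer = -1

-1


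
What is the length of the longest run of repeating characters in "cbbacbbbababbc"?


Input: "cbbacbbbababbc"
Scanning for longest run:
  Position 1 ('b'): new char, reset run to 1
  Position 2 ('b'): continues run of 'b', length=2
  Position 3 ('a'): new char, reset run to 1
  Position 4 ('c'): new char, reset run to 1
  Position 5 ('b'): new char, reset run to 1
  Position 6 ('b'): continues run of 'b', length=2
  Position 7 ('b'): continues run of 'b', length=3
  Position 8 ('a'): new char, reset run to 1
  Position 9 ('b'): new char, reset run to 1
  Position 10 ('a'): new char, reset run to 1
  Position 11 ('b'): new char, reset run to 1
  Position 12 ('b'): continues run of 'b', length=2
  Position 13 ('c'): new char, reset run to 1
Longest run: 'b' with length 3

3


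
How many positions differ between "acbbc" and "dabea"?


Comparing "acbbc" and "dabea" position by position:
  Position 0: 'a' vs 'd' => DIFFER
  Position 1: 'c' vs 'a' => DIFFER
  Position 2: 'b' vs 'b' => same
  Position 3: 'b' vs 'e' => DIFFER
  Position 4: 'c' vs 'a' => DIFFER
Positions that differ: 4

4


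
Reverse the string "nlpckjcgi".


Input: nlpckjcgi
Reading characters right to left:
  Position 8: 'i'
  Position 7: 'g'
  Position 6: 'c'
  Position 5: 'j'
  Position 4: 'k'
  Position 3: 'c'
  Position 2: 'p'
  Position 1: 'l'
  Position 0: 'n'
Reversed: igcjkcpln

igcjkcpln


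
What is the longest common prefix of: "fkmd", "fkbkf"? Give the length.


Words: fkmd, fkbkf
  Position 0: all 'f' => match
  Position 1: all 'k' => match
  Position 2: ('m', 'b') => mismatch, stop
LCP = "fk" (length 2)

2


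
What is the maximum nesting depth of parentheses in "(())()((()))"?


Input: "(())()((()))"
Tracking depth:
  Position 0 '(': depth becomes 1
  Position 1 '(': depth becomes 2
  Position 2 ')': depth becomes 1
  Position 3 ')': depth becomes 0
  Position 4 '(': depth becomes 1
  Position 5 ')': depth becomes 0
  Position 6 '(': depth becomes 1
  Position 7 '(': depth becomes 2
  Position 8 '(': depth becomes 3
  Position 9 ')': depth becomes 2
  Position 10 ')': depth becomes 1
  Position 11 ')': depth becomes 0
Maximum depth reached: 3

3


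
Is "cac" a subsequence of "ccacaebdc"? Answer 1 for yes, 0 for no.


Check if "cac" is a subsequence of "ccacaebdc"
Greedy scan:
  Position 0 ('c'): matches sub[0] = 'c'
  Position 1 ('c'): no match needed
  Position 2 ('a'): matches sub[1] = 'a'
  Position 3 ('c'): matches sub[2] = 'c'
  Position 4 ('a'): no match needed
  Position 5 ('e'): no match needed
  Position 6 ('b'): no match needed
  Position 7 ('d'): no match needed
  Position 8 ('c'): no match needed
All 3 characters matched => is a subsequence

1


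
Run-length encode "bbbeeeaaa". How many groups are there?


Input: bbbeeeaaa
Scanning for consecutive runs:
  Group 1: 'b' x 3 (positions 0-2)
  Group 2: 'e' x 3 (positions 3-5)
  Group 3: 'a' x 3 (positions 6-8)
Total groups: 3

3


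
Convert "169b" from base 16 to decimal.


Input: "169b" in base 16
Positional expansion:
  Digit '1' (value 1) x 16^3 = 4096
  Digit '6' (value 6) x 16^2 = 1536
  Digit '9' (value 9) x 16^1 = 144
  Digit 'b' (value 11) x 16^0 = 11
Sum = 5787

5787


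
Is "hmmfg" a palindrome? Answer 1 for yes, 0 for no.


Input: hmmfg
Reversed: gfmmh
  Compare pos 0 ('h') with pos 4 ('g'): MISMATCH
  Compare pos 1 ('m') with pos 3 ('f'): MISMATCH
Result: not a palindrome

0


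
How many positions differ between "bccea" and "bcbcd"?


Comparing "bccea" and "bcbcd" position by position:
  Position 0: 'b' vs 'b' => same
  Position 1: 'c' vs 'c' => same
  Position 2: 'c' vs 'b' => DIFFER
  Position 3: 'e' vs 'c' => DIFFER
  Position 4: 'a' vs 'd' => DIFFER
Positions that differ: 3

3


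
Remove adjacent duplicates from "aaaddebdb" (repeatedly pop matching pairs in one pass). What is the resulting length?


Input: aaaddebdb
Stack-based adjacent duplicate removal:
  Read 'a': push. Stack: a
  Read 'a': matches stack top 'a' => pop. Stack: (empty)
  Read 'a': push. Stack: a
  Read 'd': push. Stack: ad
  Read 'd': matches stack top 'd' => pop. Stack: a
  Read 'e': push. Stack: ae
  Read 'b': push. Stack: aeb
  Read 'd': push. Stack: aebd
  Read 'b': push. Stack: aebdb
Final stack: "aebdb" (length 5)

5


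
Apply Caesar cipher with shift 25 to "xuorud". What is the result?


Caesar cipher: shift "xuorud" by 25
  'x' (pos 23) + 25 = pos 22 = 'w'
  'u' (pos 20) + 25 = pos 19 = 't'
  'o' (pos 14) + 25 = pos 13 = 'n'
  'r' (pos 17) + 25 = pos 16 = 'q'
  'u' (pos 20) + 25 = pos 19 = 't'
  'd' (pos 3) + 25 = pos 2 = 'c'
Result: wtnqtc

wtnqtc


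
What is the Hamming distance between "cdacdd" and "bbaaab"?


Comparing "cdacdd" and "bbaaab" position by position:
  Position 0: 'c' vs 'b' => differ
  Position 1: 'd' vs 'b' => differ
  Position 2: 'a' vs 'a' => same
  Position 3: 'c' vs 'a' => differ
  Position 4: 'd' vs 'a' => differ
  Position 5: 'd' vs 'b' => differ
Total differences (Hamming distance): 5

5


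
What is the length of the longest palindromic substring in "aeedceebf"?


Input: "aeedceebf"
Checking substrings for palindromes:
  [1:3] "ee" (len 2) => palindrome
  [5:7] "ee" (len 2) => palindrome
Longest palindromic substring: "ee" with length 2

2


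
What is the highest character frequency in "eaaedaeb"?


Input: eaaedaeb
Character counts:
  'a': 3
  'b': 1
  'd': 1
  'e': 3
Maximum frequency: 3

3


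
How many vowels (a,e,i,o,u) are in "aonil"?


Input: aonil
Checking each character:
  'a' at position 0: vowel (running total: 1)
  'o' at position 1: vowel (running total: 2)
  'n' at position 2: consonant
  'i' at position 3: vowel (running total: 3)
  'l' at position 4: consonant
Total vowels: 3

3


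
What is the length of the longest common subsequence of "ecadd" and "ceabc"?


LCS of "ecadd" and "ceabc"
DP table:
           c    e    a    b    c
      0    0    0    0    0    0
  e   0    0    1    1    1    1
  c   0    1    1    1    1    2
  a   0    1    1    2    2    2
  d   0    1    1    2    2    2
  d   0    1    1    2    2    2
LCS length = dp[5][5] = 2

2


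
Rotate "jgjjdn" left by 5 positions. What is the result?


Input: "jgjjdn", rotate left by 5
First 5 characters: "jgjjd"
Remaining characters: "n"
Concatenate remaining + first: "n" + "jgjjd" = "njgjjd"

njgjjd


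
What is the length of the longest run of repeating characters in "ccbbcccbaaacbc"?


Input: "ccbbcccbaaacbc"
Scanning for longest run:
  Position 1 ('c'): continues run of 'c', length=2
  Position 2 ('b'): new char, reset run to 1
  Position 3 ('b'): continues run of 'b', length=2
  Position 4 ('c'): new char, reset run to 1
  Position 5 ('c'): continues run of 'c', length=2
  Position 6 ('c'): continues run of 'c', length=3
  Position 7 ('b'): new char, reset run to 1
  Position 8 ('a'): new char, reset run to 1
  Position 9 ('a'): continues run of 'a', length=2
  Position 10 ('a'): continues run of 'a', length=3
  Position 11 ('c'): new char, reset run to 1
  Position 12 ('b'): new char, reset run to 1
  Position 13 ('c'): new char, reset run to 1
Longest run: 'c' with length 3

3


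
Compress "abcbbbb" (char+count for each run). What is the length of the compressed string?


Input: abcbbbb
Runs:
  'a' x 1 => "a1"
  'b' x 1 => "b1"
  'c' x 1 => "c1"
  'b' x 4 => "b4"
Compressed: "a1b1c1b4"
Compressed length: 8

8


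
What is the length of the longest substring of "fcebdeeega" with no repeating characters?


Input: "fcebdeeega"
Sliding window (track last position of each char):
  Position 0 ('f'): window [0,0] length 1 -- new best
  Position 1 ('c'): window [0,1] length 2 -- new best
  Position 2 ('e'): window [0,2] length 3 -- new best
  Position 3 ('b'): window [0,3] length 4 -- new best
  Position 4 ('d'): window [0,4] length 5 -- new best
  Position 5 ('e'): repeat (last at 2), move window start to 3
  Position 5 ('e'): window [3,5] length 3
  Position 6 ('e'): repeat (last at 5), move window start to 6
  Position 6 ('e'): window [6,6] length 1
  Position 7 ('e'): repeat (last at 6), move window start to 7
  Position 7 ('e'): window [7,7] length 1
  Position 8 ('g'): window [7,8] length 2
  Position 9 ('a'): window [7,9] length 3
Longest substring with no repeats: "fcebd" with length 5

5
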